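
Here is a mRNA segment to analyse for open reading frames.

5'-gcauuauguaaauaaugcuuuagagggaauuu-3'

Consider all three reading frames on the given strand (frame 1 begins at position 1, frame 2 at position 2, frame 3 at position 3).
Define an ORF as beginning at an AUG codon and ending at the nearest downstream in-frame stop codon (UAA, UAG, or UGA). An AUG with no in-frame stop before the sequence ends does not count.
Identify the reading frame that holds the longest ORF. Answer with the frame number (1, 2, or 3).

3

Frame 1: GCA UUA UGU AAA UAA UGC UUU AGA GGG AAU — no AUG→stop ORF.
Frame 2: CAU UAU GUA AAU AAU GCU UUA GAG GGA AUU — no AUG→stop ORF.
Frame 3: AUU AUG UAA AUA AUG CUU UAG AGG GAA UUU — AUG at 6, stop UAA at 9 → 6 nt; AUG at 15, stop UAG at 21 → 9 nt.
Longest ORF is 9 nt in frame 3 (positions 15–23).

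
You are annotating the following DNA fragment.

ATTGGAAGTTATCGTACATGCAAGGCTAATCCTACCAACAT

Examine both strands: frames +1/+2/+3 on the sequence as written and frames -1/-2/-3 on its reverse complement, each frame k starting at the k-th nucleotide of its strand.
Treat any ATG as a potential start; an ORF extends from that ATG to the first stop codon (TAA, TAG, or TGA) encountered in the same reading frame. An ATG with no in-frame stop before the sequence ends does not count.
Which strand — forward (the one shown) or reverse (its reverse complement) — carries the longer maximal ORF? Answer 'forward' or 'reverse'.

Reverse complement (5'→3'): ATGTTGGTAGGATTAGCCTTGCATGTACGATAACTTCCAAT
Frame +1: ATT GGA AGT TAT CGT ACA TGC AAG GCT AAT CCT ACC AAC — no ATG→stop ORF.
Frame +2: TTG GAA GTT ATC GTA CAT GCA AGG CTA ATC CTA CCA ACA — no ATG→stop ORF.
Frame +3: TGG AAG TTA TCG TAC ATG CAA GGC TAA TCC TAC CAA CAT — ATG at 18, stop TAA at 27 → 12 nt.
Frame -1: ATG TTG GTA GGA TTA GCC TTG CAT GTA CGA TAA CTT CCA — ATG at 1, stop TAA at 31 → 33 nt.
Frame -2: TGT TGG TAG GAT TAG CCT TGC ATG TAC GAT AAC TTC CAA — no ATG→stop ORF.
Frame -3: GTT GGT AGG ATT AGC CTT GCA TGT ACG ATA ACT TCC AAT — no ATG→stop ORF.
Forward-strand max 12 nt; reverse-strand max 33 nt. The reverse strand has the longer ORF.

reverse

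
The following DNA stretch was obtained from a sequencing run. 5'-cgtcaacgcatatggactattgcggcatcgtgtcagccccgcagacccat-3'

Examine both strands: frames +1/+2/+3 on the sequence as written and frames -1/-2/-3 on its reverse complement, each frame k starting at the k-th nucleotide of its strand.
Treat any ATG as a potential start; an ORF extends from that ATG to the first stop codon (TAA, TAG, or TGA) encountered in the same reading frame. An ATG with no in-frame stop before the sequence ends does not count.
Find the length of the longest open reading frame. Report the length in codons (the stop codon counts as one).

6

Reverse complement (5'→3'): ATGGGTCTGCGGGGCTGACACGATGCCGCAATAGTCCATATGCGTTGACG
Frame +1: CGT CAA CGC ATA TGG ACT ATT GCG GCA TCG TGT CAG CCC CGC AGA CCC — no ATG→stop ORF.
Frame +2: GTC AAC GCA TAT GGA CTA TTG CGG CAT CGT GTC AGC CCC GCA GAC CCA — no ATG→stop ORF.
Frame +3: TCA ACG CAT ATG GAC TAT TGC GGC ATC GTG TCA GCC CCG CAG ACC CAT — no ATG→stop ORF.
Frame -1: ATG GGT CTG CGG GGC TGA CAC GAT GCC GCA ATA GTC CAT ATG CGT TGA — ATG at 1, stop TGA at 16 → 18 nt; ATG at 40, stop TGA at 46 → 9 nt.
Frame -2: TGG GTC TGC GGG GCT GAC ACG ATG CCG CAA TAG TCC ATA TGC GTT GAC — ATG at 23, stop TAG at 32 → 12 nt.
Frame -3: GGG TCT GCG GGG CTG ACA CGA TGC CGC AAT AGT CCA TAT GCG TTG ACG — no ATG→stop ORF.
Longest: frame -1, positions 1–18, 18 nt = 6 codons = 5 aa. → 6 codons.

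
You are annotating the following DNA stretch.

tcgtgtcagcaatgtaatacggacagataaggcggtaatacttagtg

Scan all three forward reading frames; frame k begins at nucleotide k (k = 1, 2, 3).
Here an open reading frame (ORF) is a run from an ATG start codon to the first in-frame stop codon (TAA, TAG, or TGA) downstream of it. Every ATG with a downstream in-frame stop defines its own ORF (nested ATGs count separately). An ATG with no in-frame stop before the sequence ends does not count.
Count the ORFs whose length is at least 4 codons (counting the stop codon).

0

Frame 1: TCG TGT CAG CAA TGT AAT ACG GAC AGA TAA GGC GGT AAT ACT TAG — no ATG→stop ORF.
Frame 2: CGT GTC AGC AAT GTA ATA CGG ACA GAT AAG GCG GTA ATA CTT AGT — no ATG→stop ORF.
Frame 3: GTG TCA GCA ATG TAA TAC GGA CAG ATA AGG CGG TAA TAC TTA GTG — ATG at 12, stop TAA at 15 → 6 nt.
No ORF reaches 4 codons. Count = 0.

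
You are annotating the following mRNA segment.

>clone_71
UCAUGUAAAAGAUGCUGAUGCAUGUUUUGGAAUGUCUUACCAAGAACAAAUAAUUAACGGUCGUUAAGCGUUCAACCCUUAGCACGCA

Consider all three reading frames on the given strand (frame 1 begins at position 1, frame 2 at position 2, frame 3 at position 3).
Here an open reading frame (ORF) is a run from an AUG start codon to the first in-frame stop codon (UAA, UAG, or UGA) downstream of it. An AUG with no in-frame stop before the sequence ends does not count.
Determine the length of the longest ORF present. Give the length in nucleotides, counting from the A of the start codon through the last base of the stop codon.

Frame 1: UCA UGU AAA AGA UGC UGA UGC AUG UUU UGG AAU GUC UUA CCA AGA ACA AAU AAU UAA CGG UCG UUA AGC GUU CAA CCC UUA GCA CGC — AUG at 22, stop UAA at 55 → 36 nt.
Frame 2: CAU GUA AAA GAU GCU GAU GCA UGU UUU GGA AUG UCU UAC CAA GAA CAA AUA AUU AAC GGU CGU UAA GCG UUC AAC CCU UAG CAC GCA — AUG at 32, stop UAA at 65 → 36 nt.
Frame 3: AUG UAA AAG AUG CUG AUG CAU GUU UUG GAA UGU CUU ACC AAG AAC AAA UAA UUA ACG GUC GUU AAG CGU UCA ACC CUU AGC ACG — AUG at 3, stop UAA at 6 → 6 nt; AUG at 12, stop UAA at 51 → 42 nt; AUG at 18, stop UAA at 51 → 36 nt.
Longest: frame 3, positions 12–53, 42 nt = 14 codons = 13 aa. → 42 nucleotides.

42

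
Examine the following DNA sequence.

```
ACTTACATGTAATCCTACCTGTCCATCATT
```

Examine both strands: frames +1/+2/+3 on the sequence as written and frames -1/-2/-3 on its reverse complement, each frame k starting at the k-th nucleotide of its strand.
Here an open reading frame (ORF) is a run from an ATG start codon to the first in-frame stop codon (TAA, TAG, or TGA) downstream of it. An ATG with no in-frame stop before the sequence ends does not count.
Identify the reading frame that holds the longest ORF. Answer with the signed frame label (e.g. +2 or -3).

-2

Reverse complement (5'→3'): AATGATGGACAGGTAGGATTACATGTAAGT
Frame +1: ACT TAC ATG TAA TCC TAC CTG TCC ATC ATT — ATG at 7, stop TAA at 10 → 6 nt.
Frame +2: CTT ACA TGT AAT CCT ACC TGT CCA TCA — no ATG→stop ORF.
Frame +3: TTA CAT GTA ATC CTA CCT GTC CAT CAT — no ATG→stop ORF.
Frame -1: AAT GAT GGA CAG GTA GGA TTA CAT GTA AGT — no ATG→stop ORF.
Frame -2: ATG ATG GAC AGG TAG GAT TAC ATG TAA — ATG at 2, stop TAG at 14 → 15 nt; ATG at 5, stop TAG at 14 → 12 nt; ATG at 23, stop TAA at 26 → 6 nt.
Frame -3: TGA TGG ACA GGT AGG ATT ACA TGT AAG — no ATG→stop ORF.
Longest ORF is 15 nt in frame -2 (positions 2–16).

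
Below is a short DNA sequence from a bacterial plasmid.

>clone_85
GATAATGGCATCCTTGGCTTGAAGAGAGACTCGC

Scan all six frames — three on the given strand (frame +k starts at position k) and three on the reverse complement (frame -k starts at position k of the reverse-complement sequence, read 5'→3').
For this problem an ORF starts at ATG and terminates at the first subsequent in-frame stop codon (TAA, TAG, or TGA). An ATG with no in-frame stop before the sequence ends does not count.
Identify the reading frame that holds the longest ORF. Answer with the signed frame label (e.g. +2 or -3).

+2

Reverse complement (5'→3'): GCGAGTCTCTCTTCAAGCCAAGGATGCCATTATC
Frame +1: GAT AAT GGC ATC CTT GGC TTG AAG AGA GAC TCG — no ATG→stop ORF.
Frame +2: ATA ATG GCA TCC TTG GCT TGA AGA GAG ACT CGC — ATG at 5, stop TGA at 20 → 18 nt.
Frame +3: TAA TGG CAT CCT TGG CTT GAA GAG AGA CTC — no ATG→stop ORF.
Frame -1: GCG AGT CTC TCT TCA AGC CAA GGA TGC CAT TAT — no ATG→stop ORF.
Frame -2: CGA GTC TCT CTT CAA GCC AAG GAT GCC ATT ATC — no ATG→stop ORF.
Frame -3: GAG TCT CTC TTC AAG CCA AGG ATG CCA TTA — no ATG→stop ORF.
Longest ORF is 18 nt in frame +2 (positions 5–22).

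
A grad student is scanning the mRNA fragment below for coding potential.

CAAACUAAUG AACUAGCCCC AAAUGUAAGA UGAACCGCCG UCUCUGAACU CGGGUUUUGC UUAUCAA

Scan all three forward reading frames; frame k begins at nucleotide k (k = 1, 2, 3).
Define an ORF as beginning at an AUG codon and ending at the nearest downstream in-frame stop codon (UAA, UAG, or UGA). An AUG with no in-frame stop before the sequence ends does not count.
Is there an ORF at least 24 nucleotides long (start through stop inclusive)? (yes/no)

Frame 1: CAA ACU AAU GAA CUA GCC CCA AAU GUA AGA UGA ACC GCC GUC UCU GAA CUC GGG UUU UGC UUA UCA — no AUG→stop ORF.
Frame 2: AAA CUA AUG AAC UAG CCC CAA AUG UAA GAU GAA CCG CCG UCU CUG AAC UCG GGU UUU GCU UAU CAA — AUG at 8, stop UAG at 14 → 9 nt; AUG at 23, stop UAA at 26 → 6 nt.
Frame 3: AAC UAA UGA ACU AGC CCC AAA UGU AAG AUG AAC CGC CGU CUC UGA ACU CGG GUU UUG CUU AUC — AUG at 30, stop UGA at 45 → 18 nt.
Largest ORF found is 18 nucleotides < 24, so no.

no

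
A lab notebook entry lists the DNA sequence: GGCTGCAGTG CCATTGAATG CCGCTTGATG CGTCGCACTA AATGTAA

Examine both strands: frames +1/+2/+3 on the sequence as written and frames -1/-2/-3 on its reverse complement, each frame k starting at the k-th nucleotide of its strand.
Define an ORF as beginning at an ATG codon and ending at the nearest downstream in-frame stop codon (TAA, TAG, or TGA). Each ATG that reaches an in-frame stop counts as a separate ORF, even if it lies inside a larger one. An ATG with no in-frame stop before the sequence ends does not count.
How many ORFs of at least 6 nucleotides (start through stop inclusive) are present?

Reverse complement (5'→3'): TTACATTTAGTGCGACGCATCAAGCGGCATTCAATGGCACTGCAGCC
Frame +1: GGC TGC AGT GCC ATT GAA TGC CGC TTG ATG CGT CGC ACT AAA TGT — no ATG→stop ORF.
Frame +2: GCT GCA GTG CCA TTG AAT GCC GCT TGA TGC GTC GCA CTA AAT GTA — no ATG→stop ORF.
Frame +3: CTG CAG TGC CAT TGA ATG CCG CTT GAT GCG TCG CAC TAA ATG TAA — ATG at 18, stop TAA at 39 → 24 nt; ATG at 42, stop TAA at 45 → 6 nt.
Frame -1: TTA CAT TTA GTG CGA CGC ATC AAG CGG CAT TCA ATG GCA CTG CAG — no ATG→stop ORF.
Frame -2: TAC ATT TAG TGC GAC GCA TCA AGC GGC ATT CAA TGG CAC TGC AGC — no ATG→stop ORF.
Frame -3: ACA TTT AGT GCG ACG CAT CAA GCG GCA TTC AAT GGC ACT GCA GCC — no ATG→stop ORF.
ORFs ≥ 6 nucleotides: frame +3 18–41 (24 nucleotides), frame +3 42–47 (6 nucleotides). Count = 2.

2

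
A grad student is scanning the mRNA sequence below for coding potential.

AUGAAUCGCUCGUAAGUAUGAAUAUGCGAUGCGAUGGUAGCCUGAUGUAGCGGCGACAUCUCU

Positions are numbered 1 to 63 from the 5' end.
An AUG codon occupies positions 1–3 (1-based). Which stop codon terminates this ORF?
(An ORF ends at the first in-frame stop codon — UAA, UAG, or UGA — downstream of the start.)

UAA

Codons from position 1: AUG (1–3), AAU (4–6), CGC (7–9), UCG (10–12), UAA (13–15).
The first in-frame stop codon is UAA.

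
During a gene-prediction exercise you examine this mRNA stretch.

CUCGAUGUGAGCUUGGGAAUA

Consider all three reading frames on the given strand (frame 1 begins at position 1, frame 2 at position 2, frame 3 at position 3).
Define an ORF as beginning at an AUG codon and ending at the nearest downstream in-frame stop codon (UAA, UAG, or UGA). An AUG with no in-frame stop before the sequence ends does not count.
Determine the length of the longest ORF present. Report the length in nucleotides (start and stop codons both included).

6

Frame 1: CUC GAU GUG AGC UUG GGA AUA — no AUG→stop ORF.
Frame 2: UCG AUG UGA GCU UGG GAA — AUG at 5, stop UGA at 8 → 6 nt.
Frame 3: CGA UGU GAG CUU GGG AAU — no AUG→stop ORF.
Longest: frame 2, positions 5–10, 6 nt = 2 codons = 1 aa. → 6 nucleotides.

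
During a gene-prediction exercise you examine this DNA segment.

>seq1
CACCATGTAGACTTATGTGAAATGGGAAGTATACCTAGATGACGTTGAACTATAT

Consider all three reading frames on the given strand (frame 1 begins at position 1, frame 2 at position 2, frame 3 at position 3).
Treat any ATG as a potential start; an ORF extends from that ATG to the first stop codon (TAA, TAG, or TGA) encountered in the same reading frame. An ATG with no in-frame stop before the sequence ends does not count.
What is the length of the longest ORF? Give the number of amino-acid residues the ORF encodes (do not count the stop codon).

6

Frame 1: CAC CAT GTA GAC TTA TGT GAA ATG GGA AGT ATA CCT AGA TGA CGT TGA ACT ATA — ATG at 22, stop TGA at 40 → 21 nt.
Frame 2: ACC ATG TAG ACT TAT GTG AAA TGG GAA GTA TAC CTA GAT GAC GTT GAA CTA TAT — ATG at 5, stop TAG at 8 → 6 nt.
Frame 3: CCA TGT AGA CTT ATG TGA AAT GGG AAG TAT ACC TAG ATG ACG TTG AAC TAT — ATG at 15, stop TGA at 18 → 6 nt.
Longest: frame 1, positions 22–42, 21 nt = 7 codons = 6 aa. → 6 amino acids.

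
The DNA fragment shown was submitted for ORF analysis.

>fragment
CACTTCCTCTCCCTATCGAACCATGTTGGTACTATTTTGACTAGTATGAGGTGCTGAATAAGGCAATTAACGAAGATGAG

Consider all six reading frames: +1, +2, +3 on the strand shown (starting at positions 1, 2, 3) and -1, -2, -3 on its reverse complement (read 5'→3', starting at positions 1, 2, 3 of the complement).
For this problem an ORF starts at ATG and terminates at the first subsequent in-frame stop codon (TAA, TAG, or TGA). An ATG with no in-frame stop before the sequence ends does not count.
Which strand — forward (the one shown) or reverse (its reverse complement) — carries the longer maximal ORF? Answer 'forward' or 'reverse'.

forward

Reverse complement (5'→3'): CTCATCTTCGTTAATTGCCTTATTCAGCACCTCATACTAGTCAAAATAGTACCAACATGGTTCGATAGGGAGAGGAAGTG
Frame +1: CAC TTC CTC TCC CTA TCG AAC CAT GTT GGT ACT ATT TTG ACT AGT ATG AGG TGC TGA ATA AGG CAA TTA ACG AAG ATG — ATG at 46, stop TGA at 55 → 12 nt.
Frame +2: ACT TCC TCT CCC TAT CGA ACC ATG TTG GTA CTA TTT TGA CTA GTA TGA GGT GCT GAA TAA GGC AAT TAA CGA AGA TGA — ATG at 23, stop TGA at 38 → 18 nt.
Frame +3: CTT CCT CTC CCT ATC GAA CCA TGT TGG TAC TAT TTT GAC TAG TAT GAG GTG CTG AAT AAG GCA ATT AAC GAA GAT GAG — no ATG→stop ORF.
Frame -1: CTC ATC TTC GTT AAT TGC CTT ATT CAG CAC CTC ATA CTA GTC AAA ATA GTA CCA ACA TGG TTC GAT AGG GAG AGG AAG — no ATG→stop ORF.
Frame -2: TCA TCT TCG TTA ATT GCC TTA TTC AGC ACC TCA TAC TAG TCA AAA TAG TAC CAA CAT GGT TCG ATA GGG AGA GGA AGT — no ATG→stop ORF.
Frame -3: CAT CTT CGT TAA TTG CCT TAT TCA GCA CCT CAT ACT AGT CAA AAT AGT ACC AAC ATG GTT CGA TAG GGA GAG GAA GTG — ATG at 57, stop TAG at 66 → 12 nt.
Forward-strand max 18 nt; reverse-strand max 12 nt. The forward strand has the longer ORF.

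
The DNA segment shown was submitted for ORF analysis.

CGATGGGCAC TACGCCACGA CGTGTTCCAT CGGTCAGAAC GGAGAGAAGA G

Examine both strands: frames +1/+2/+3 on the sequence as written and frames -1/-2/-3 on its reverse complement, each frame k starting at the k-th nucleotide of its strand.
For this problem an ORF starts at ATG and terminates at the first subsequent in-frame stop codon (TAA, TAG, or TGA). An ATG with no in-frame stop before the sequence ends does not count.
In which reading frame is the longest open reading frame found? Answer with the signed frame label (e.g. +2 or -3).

-1

Reverse complement (5'→3'): CTCTTCTCTCCGTTCTGACCGATGGAACACGTCGTGGCGTAGTGCCCATCG
Frame +1: CGA TGG GCA CTA CGC CAC GAC GTG TTC CAT CGG TCA GAA CGG AGA GAA GAG — no ATG→stop ORF.
Frame +2: GAT GGG CAC TAC GCC ACG ACG TGT TCC ATC GGT CAG AAC GGA GAG AAG — no ATG→stop ORF.
Frame +3: ATG GGC ACT ACG CCA CGA CGT GTT CCA TCG GTC AGA ACG GAG AGA AGA — no ATG→stop ORF.
Frame -1: CTC TTC TCT CCG TTC TGA CCG ATG GAA CAC GTC GTG GCG TAG TGC CCA TCG — ATG at 22, stop TAG at 40 → 21 nt.
Frame -2: TCT TCT CTC CGT TCT GAC CGA TGG AAC ACG TCG TGG CGT AGT GCC CAT — no ATG→stop ORF.
Frame -3: CTT CTC TCC GTT CTG ACC GAT GGA ACA CGT CGT GGC GTA GTG CCC ATC — no ATG→stop ORF.
Longest ORF is 21 nt in frame -1 (positions 22–42).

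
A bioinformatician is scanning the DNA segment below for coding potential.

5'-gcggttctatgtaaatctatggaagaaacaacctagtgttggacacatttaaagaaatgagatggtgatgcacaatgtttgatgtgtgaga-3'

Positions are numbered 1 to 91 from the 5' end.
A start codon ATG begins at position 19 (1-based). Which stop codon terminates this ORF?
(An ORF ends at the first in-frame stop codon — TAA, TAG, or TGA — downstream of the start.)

Codons from position 19: ATG (19–21), GAA (22–24), GAA (25–27), ACA (28–30), ACC (31–33), TAG (34–36).
The first in-frame stop codon is TAG.

TAG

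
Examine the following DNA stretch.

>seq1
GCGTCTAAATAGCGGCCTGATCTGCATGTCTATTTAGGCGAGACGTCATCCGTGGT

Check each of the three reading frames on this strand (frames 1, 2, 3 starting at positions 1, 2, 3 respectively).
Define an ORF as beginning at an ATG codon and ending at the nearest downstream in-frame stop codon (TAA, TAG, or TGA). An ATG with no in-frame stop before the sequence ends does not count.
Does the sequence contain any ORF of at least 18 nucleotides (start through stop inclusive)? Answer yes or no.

Frame 1: GCG TCT AAA TAG CGG CCT GAT CTG CAT GTC TAT TTA GGC GAG ACG TCA TCC GTG — no ATG→stop ORF.
Frame 2: CGT CTA AAT AGC GGC CTG ATC TGC ATG TCT ATT TAG GCG AGA CGT CAT CCG TGG — ATG at 26, stop TAG at 35 → 12 nt.
Frame 3: GTC TAA ATA GCG GCC TGA TCT GCA TGT CTA TTT AGG CGA GAC GTC ATC CGT GGT — no ATG→stop ORF.
Largest ORF found is 12 nucleotides < 18, so no.

no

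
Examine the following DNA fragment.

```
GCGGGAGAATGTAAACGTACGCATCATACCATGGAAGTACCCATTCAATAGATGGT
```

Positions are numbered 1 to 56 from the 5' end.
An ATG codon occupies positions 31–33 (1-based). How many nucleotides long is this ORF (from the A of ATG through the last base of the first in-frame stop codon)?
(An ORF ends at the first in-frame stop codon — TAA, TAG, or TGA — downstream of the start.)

21

Codons from position 31: ATG (31–33), GAA (34–36), GTA (37–39), CCC (40–42), ATT (43–45), CAA (46–48), TAG (49–51).
TAG is the first in-frame stop; ORF spans 31–51, 21 nucleotides.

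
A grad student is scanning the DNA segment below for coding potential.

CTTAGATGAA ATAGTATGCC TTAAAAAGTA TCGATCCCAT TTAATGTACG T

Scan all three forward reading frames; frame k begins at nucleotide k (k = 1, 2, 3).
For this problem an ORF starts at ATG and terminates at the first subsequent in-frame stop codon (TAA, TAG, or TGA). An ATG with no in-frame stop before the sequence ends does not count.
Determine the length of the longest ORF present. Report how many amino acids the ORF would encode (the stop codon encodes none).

Frame 1: CTT AGA TGA AAT AGT ATG CCT TAA AAA GTA TCG ATC CCA TTT AAT GTA CGT — ATG at 16, stop TAA at 22 → 9 nt.
Frame 2: TTA GAT GAA ATA GTA TGC CTT AAA AAG TAT CGA TCC CAT TTA ATG TAC — no ATG→stop ORF.
Frame 3: TAG ATG AAA TAG TAT GCC TTA AAA AGT ATC GAT CCC ATT TAA TGT ACG — ATG at 6, stop TAG at 12 → 9 nt.
Longest: frame 1, positions 16–24, 9 nt = 3 codons = 2 aa. → 2 amino acids.

2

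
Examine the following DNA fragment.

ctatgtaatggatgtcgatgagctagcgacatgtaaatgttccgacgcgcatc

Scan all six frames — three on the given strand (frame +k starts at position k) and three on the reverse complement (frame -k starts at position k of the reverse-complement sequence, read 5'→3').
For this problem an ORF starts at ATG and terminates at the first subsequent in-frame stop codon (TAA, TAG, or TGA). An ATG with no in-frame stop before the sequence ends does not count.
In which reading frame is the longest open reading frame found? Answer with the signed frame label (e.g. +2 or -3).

-2

Reverse complement (5'→3'): GATGCGCGTCGGAACATTTACATGTCGCTAGCTCATCGACATCCATTACATAG
Frame +1: CTA TGT AAT GGA TGT CGA TGA GCT AGC GAC ATG TAA ATG TTC CGA CGC GCA — ATG at 31, stop TAA at 34 → 6 nt.
Frame +2: TAT GTA ATG GAT GTC GAT GAG CTA GCG ACA TGT AAA TGT TCC GAC GCG CAT — no ATG→stop ORF.
Frame +3: ATG TAA TGG ATG TCG ATG AGC TAG CGA CAT GTA AAT GTT CCG ACG CGC ATC — ATG at 3, stop TAA at 6 → 6 nt; ATG at 12, stop TAG at 24 → 15 nt; ATG at 18, stop TAG at 24 → 9 nt.
Frame -1: GAT GCG CGT CGG AAC ATT TAC ATG TCG CTA GCT CAT CGA CAT CCA TTA CAT — no ATG→stop ORF.
Frame -2: ATG CGC GTC GGA ACA TTT ACA TGT CGC TAG CTC ATC GAC ATC CAT TAC ATA — ATG at 2, stop TAG at 29 → 30 nt.
Frame -3: TGC GCG TCG GAA CAT TTA CAT GTC GCT AGC TCA TCG ACA TCC ATT ACA TAG — no ATG→stop ORF.
Longest ORF is 30 nt in frame -2 (positions 2–31).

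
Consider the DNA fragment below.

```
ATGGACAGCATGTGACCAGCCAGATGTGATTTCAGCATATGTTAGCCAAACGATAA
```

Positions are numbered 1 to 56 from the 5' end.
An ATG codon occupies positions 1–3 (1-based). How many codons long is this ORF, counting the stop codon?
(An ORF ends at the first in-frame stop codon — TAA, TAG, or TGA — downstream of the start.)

Codons from position 1: ATG (1–3), GAC (4–6), AGC (7–9), ATG (10–12), TGA (13–15).
TGA is the first in-frame stop; that's 5 codons including the stop.

5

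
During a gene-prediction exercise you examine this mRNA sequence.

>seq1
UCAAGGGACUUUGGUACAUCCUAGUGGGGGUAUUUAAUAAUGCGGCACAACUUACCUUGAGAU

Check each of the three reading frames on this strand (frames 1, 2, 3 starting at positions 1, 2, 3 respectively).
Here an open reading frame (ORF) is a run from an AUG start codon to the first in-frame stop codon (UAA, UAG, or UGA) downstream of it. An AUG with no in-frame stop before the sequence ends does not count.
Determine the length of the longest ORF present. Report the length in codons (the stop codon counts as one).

7

Frame 1: UCA AGG GAC UUU GGU ACA UCC UAG UGG GGG UAU UUA AUA AUG CGG CAC AAC UUA CCU UGA GAU — AUG at 40, stop UGA at 58 → 21 nt.
Frame 2: CAA GGG ACU UUG GUA CAU CCU AGU GGG GGU AUU UAA UAA UGC GGC ACA ACU UAC CUU GAG — no AUG→stop ORF.
Frame 3: AAG GGA CUU UGG UAC AUC CUA GUG GGG GUA UUU AAU AAU GCG GCA CAA CUU ACC UUG AGA — no AUG→stop ORF.
Longest: frame 1, positions 40–60, 21 nt = 7 codons = 6 aa. → 7 codons.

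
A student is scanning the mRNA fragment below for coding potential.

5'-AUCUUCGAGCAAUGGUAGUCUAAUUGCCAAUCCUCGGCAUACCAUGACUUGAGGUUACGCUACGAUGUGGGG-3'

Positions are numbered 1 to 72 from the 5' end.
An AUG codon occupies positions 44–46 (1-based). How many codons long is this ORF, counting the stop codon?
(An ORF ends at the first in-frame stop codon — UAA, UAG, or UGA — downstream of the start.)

Codons from position 44: AUG (44–46), ACU (47–49), UGA (50–52).
UGA is the first in-frame stop; that's 3 codons including the stop.

3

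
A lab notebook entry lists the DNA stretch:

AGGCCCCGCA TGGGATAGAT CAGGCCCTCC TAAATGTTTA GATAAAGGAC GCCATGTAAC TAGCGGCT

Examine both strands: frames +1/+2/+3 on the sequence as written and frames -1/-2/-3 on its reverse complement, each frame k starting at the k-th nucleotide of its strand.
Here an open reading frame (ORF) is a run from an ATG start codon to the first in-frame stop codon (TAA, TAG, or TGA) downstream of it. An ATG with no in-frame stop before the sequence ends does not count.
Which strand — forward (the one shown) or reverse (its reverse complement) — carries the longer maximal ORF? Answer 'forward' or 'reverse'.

reverse

Reverse complement (5'→3'): AGCCGCTAGTTACATGGCGTCCTTTATCTAAACATTTAGGAGGGCCTGATCTATCCCATGCGGGGCCT
Frame +1: AGG CCC CGC ATG GGA TAG ATC AGG CCC TCC TAA ATG TTT AGA TAA AGG ACG CCA TGT AAC TAG CGG — ATG at 10, stop TAG at 16 → 9 nt; ATG at 34, stop TAA at 43 → 12 nt.
Frame +2: GGC CCC GCA TGG GAT AGA TCA GGC CCT CCT AAA TGT TTA GAT AAA GGA CGC CAT GTA ACT AGC GGC — no ATG→stop ORF.
Frame +3: GCC CCG CAT GGG ATA GAT CAG GCC CTC CTA AAT GTT TAG ATA AAG GAC GCC ATG TAA CTA GCG GCT — ATG at 54, stop TAA at 57 → 6 nt.
Frame -1: AGC CGC TAG TTA CAT GGC GTC CTT TAT CTA AAC ATT TAG GAG GGC CTG ATC TAT CCC ATG CGG GGC — no ATG→stop ORF.
Frame -2: GCC GCT AGT TAC ATG GCG TCC TTT ATC TAA ACA TTT AGG AGG GCC TGA TCT ATC CCA TGC GGG GCC — ATG at 14, stop TAA at 29 → 18 nt.
Frame -3: CCG CTA GTT ACA TGG CGT CCT TTA TCT AAA CAT TTA GGA GGG CCT GAT CTA TCC CAT GCG GGG CCT — no ATG→stop ORF.
Forward-strand max 12 nt; reverse-strand max 18 nt. The reverse strand has the longer ORF.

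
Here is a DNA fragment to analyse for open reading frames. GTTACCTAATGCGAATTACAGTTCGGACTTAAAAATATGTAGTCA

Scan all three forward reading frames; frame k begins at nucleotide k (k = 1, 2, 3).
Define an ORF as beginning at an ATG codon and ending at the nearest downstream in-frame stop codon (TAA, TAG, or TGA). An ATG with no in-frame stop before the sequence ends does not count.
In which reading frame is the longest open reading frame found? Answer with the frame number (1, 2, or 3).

3

Frame 1: GTT ACC TAA TGC GAA TTA CAG TTC GGA CTT AAA AAT ATG TAG TCA — ATG at 37, stop TAG at 40 → 6 nt.
Frame 2: TTA CCT AAT GCG AAT TAC AGT TCG GAC TTA AAA ATA TGT AGT — no ATG→stop ORF.
Frame 3: TAC CTA ATG CGA ATT ACA GTT CGG ACT TAA AAA TAT GTA GTC — ATG at 9, stop TAA at 30 → 24 nt.
Longest ORF is 24 nt in frame 3 (positions 9–32).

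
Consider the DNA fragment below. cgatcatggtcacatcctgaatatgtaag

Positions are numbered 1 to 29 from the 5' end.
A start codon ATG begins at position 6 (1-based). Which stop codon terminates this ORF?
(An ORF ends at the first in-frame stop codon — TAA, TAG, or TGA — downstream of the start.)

TGA

Codons from position 6: ATG (6–8), GTC (9–11), ACA (12–14), TCC (15–17), TGA (18–20).
The first in-frame stop codon is TGA.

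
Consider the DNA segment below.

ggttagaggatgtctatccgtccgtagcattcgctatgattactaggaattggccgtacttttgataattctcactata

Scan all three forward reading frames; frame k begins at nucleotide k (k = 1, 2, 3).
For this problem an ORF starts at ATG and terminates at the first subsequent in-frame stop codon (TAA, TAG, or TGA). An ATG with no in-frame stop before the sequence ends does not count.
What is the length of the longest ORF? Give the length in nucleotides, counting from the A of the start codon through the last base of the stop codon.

Frame 1: GGT TAG AGG ATG TCT ATC CGT CCG TAG CAT TCG CTA TGA TTA CTA GGA ATT GGC CGT ACT TTT GAT AAT TCT CAC TAT — ATG at 10, stop TAG at 25 → 18 nt.
Frame 2: GTT AGA GGA TGT CTA TCC GTC CGT AGC ATT CGC TAT GAT TAC TAG GAA TTG GCC GTA CTT TTG ATA ATT CTC ACT ATA — no ATG→stop ORF.
Frame 3: TTA GAG GAT GTC TAT CCG TCC GTA GCA TTC GCT ATG ATT ACT AGG AAT TGG CCG TAC TTT TGA TAA TTC TCA CTA — ATG at 36, stop TGA at 63 → 30 nt.
Longest: frame 3, positions 36–65, 30 nt = 10 codons = 9 aa. → 30 nucleotides.

30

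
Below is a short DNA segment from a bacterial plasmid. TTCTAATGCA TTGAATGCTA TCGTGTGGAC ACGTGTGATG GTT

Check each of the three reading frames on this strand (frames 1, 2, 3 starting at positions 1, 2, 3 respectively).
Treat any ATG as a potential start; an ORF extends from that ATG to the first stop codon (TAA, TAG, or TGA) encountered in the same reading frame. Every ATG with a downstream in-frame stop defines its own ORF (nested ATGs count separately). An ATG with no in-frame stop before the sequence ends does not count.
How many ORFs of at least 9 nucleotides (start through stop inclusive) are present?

2

Frame 1: TTC TAA TGC ATT GAA TGC TAT CGT GTG GAC ACG TGT GAT GGT — no ATG→stop ORF.
Frame 2: TCT AAT GCA TTG AAT GCT ATC GTG TGG ACA CGT GTG ATG GTT — no ATG→stop ORF.
Frame 3: CTA ATG CAT TGA ATG CTA TCG TGT GGA CAC GTG TGA TGG — ATG at 6, stop TGA at 12 → 9 nt; ATG at 15, stop TGA at 36 → 24 nt.
ORFs ≥ 9 nucleotides: frame 3 6–14 (9 nucleotides), frame 3 15–38 (24 nucleotides). Count = 2.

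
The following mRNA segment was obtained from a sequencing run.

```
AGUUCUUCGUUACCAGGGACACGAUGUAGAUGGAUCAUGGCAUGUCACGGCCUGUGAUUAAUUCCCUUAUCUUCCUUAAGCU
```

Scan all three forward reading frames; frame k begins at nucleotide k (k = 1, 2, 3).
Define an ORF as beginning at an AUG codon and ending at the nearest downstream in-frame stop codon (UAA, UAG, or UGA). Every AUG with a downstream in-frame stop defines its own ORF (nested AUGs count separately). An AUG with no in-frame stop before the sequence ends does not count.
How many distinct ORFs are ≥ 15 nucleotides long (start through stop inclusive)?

Frame 1: AGU UCU UCG UUA CCA GGG ACA CGA UGU AGA UGG AUC AUG GCA UGU CAC GGC CUG UGA UUA AUU CCC UUA UCU UCC UUA AGC — AUG at 37, stop UGA at 55 → 21 nt.
Frame 2: GUU CUU CGU UAC CAG GGA CAC GAU GUA GAU GGA UCA UGG CAU GUC ACG GCC UGU GAU UAA UUC CCU UAU CUU CCU UAA GCU — no AUG→stop ORF.
Frame 3: UUC UUC GUU ACC AGG GAC ACG AUG UAG AUG GAU CAU GGC AUG UCA CGG CCU GUG AUU AAU UCC CUU AUC UUC CUU AAG — AUG at 24, stop UAG at 27 → 6 nt.
ORFs ≥ 15 nucleotides: frame 1 37–57 (21 nucleotides). Count = 1.

1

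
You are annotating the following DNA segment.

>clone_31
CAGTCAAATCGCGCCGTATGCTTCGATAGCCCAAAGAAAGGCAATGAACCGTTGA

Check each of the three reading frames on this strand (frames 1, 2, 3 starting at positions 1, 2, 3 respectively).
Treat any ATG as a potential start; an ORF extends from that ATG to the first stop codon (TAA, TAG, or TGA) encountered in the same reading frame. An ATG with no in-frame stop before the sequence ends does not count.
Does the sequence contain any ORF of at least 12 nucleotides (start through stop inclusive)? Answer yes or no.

Frame 1: CAG TCA AAT CGC GCC GTA TGC TTC GAT AGC CCA AAG AAA GGC AAT GAA CCG TTG — no ATG→stop ORF.
Frame 2: AGT CAA ATC GCG CCG TAT GCT TCG ATA GCC CAA AGA AAG GCA ATG AAC CGT TGA — ATG at 44, stop TGA at 53 → 12 nt.
Frame 3: GTC AAA TCG CGC CGT ATG CTT CGA TAG CCC AAA GAA AGG CAA TGA ACC GTT — ATG at 18, stop TAG at 27 → 12 nt.
Frame 2 has an ORF of 12 nucleotides (positions 44–55) ≥ 12, so yes.

yes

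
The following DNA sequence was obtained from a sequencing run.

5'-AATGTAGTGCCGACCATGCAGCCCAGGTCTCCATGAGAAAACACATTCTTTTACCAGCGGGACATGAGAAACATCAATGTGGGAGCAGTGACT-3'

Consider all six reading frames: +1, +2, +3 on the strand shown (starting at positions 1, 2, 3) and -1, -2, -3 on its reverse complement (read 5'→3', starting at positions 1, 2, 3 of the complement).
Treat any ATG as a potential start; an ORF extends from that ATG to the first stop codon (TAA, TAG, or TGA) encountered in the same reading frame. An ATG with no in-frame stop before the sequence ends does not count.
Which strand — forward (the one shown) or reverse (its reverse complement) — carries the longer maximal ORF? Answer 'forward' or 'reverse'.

Reverse complement (5'→3'): AGTCACTGCTCCCACATTGATGTTTCTCATGTCCCGCTGGTAAAAGAATGTGTTTTCTCATGGAGACCTGGGCTGCATGGTCGGCACTACATT
Frame +1: AAT GTA GTG CCG ACC ATG CAG CCC AGG TCT CCA TGA GAA AAC ACA TTC TTT TAC CAG CGG GAC ATG AGA AAC ATC AAT GTG GGA GCA GTG ACT — ATG at 16, stop TGA at 34 → 21 nt.
Frame +2: ATG TAG TGC CGA CCA TGC AGC CCA GGT CTC CAT GAG AAA ACA CAT TCT TTT ACC AGC GGG ACA TGA GAA ACA TCA ATG TGG GAG CAG TGA — ATG at 2, stop TAG at 5 → 6 nt; ATG at 77, stop TGA at 89 → 15 nt.
Frame +3: TGT AGT GCC GAC CAT GCA GCC CAG GTC TCC ATG AGA AAA CAC ATT CTT TTA CCA GCG GGA CAT GAG AAA CAT CAA TGT GGG AGC AGT GAC — no ATG→stop ORF.
Frame -1: AGT CAC TGC TCC CAC ATT GAT GTT TCT CAT GTC CCG CTG GTA AAA GAA TGT GTT TTC TCA TGG AGA CCT GGG CTG CAT GGT CGG CAC TAC ATT — no ATG→stop ORF.
Frame -2: GTC ACT GCT CCC ACA TTG ATG TTT CTC ATG TCC CGC TGG TAA AAG AAT GTG TTT TCT CAT GGA GAC CTG GGC TGC ATG GTC GGC ACT ACA — ATG at 20, stop TAA at 41 → 24 nt; ATG at 29, stop TAA at 41 → 15 nt.
Frame -3: TCA CTG CTC CCA CAT TGA TGT TTC TCA TGT CCC GCT GGT AAA AGA ATG TGT TTT CTC ATG GAG ACC TGG GCT GCA TGG TCG GCA CTA CAT — no ATG→stop ORF.
Forward-strand max 21 nt; reverse-strand max 24 nt. The reverse strand has the longer ORF.

reverse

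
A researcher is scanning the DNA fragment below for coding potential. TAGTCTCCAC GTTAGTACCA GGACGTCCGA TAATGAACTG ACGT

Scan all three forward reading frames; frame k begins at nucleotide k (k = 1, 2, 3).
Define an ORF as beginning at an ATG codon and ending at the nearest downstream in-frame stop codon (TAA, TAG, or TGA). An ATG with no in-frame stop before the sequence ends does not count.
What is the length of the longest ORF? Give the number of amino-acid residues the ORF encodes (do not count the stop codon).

Frame 1: TAG TCT CCA CGT TAG TAC CAG GAC GTC CGA TAA TGA ACT GAC — no ATG→stop ORF.
Frame 2: AGT CTC CAC GTT AGT ACC AGG ACG TCC GAT AAT GAA CTG ACG — no ATG→stop ORF.
Frame 3: GTC TCC ACG TTA GTA CCA GGA CGT CCG ATA ATG AAC TGA CGT — ATG at 33, stop TGA at 39 → 9 nt.
Longest: frame 3, positions 33–41, 9 nt = 3 codons = 2 aa. → 2 amino acids.

2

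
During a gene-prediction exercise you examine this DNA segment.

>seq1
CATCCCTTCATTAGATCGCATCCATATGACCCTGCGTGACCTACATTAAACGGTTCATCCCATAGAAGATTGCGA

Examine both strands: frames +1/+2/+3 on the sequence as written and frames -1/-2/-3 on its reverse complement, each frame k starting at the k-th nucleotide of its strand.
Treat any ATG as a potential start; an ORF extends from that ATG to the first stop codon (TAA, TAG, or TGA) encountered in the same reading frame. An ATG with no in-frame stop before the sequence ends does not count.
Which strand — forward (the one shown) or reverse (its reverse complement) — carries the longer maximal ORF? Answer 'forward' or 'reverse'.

forward

Reverse complement (5'→3'): TCGCAATCTTCTATGGGATGAACCGTTTAATGTAGGTCACGCAGGGTCATATGGATGCGATCTAATGAAGGGATG
Frame +1: CAT CCC TTC ATT AGA TCG CAT CCA TAT GAC CCT GCG TGA CCT ACA TTA AAC GGT TCA TCC CAT AGA AGA TTG CGA — no ATG→stop ORF.
Frame +2: ATC CCT TCA TTA GAT CGC ATC CAT ATG ACC CTG CGT GAC CTA CAT TAA ACG GTT CAT CCC ATA GAA GAT TGC — ATG at 26, stop TAA at 47 → 24 nt.
Frame +3: TCC CTT CAT TAG ATC GCA TCC ATA TGA CCC TGC GTG ACC TAC ATT AAA CGG TTC ATC CCA TAG AAG ATT GCG — no ATG→stop ORF.
Frame -1: TCG CAA TCT TCT ATG GGA TGA ACC GTT TAA TGT AGG TCA CGC AGG GTC ATA TGG ATG CGA TCT AAT GAA GGG ATG — ATG at 13, stop TGA at 19 → 9 nt.
Frame -2: CGC AAT CTT CTA TGG GAT GAA CCG TTT AAT GTA GGT CAC GCA GGG TCA TAT GGA TGC GAT CTA ATG AAG GGA — no ATG→stop ORF.
Frame -3: GCA ATC TTC TAT GGG ATG AAC CGT TTA ATG TAG GTC ACG CAG GGT CAT ATG GAT GCG ATC TAA TGA AGG GAT — ATG at 18, stop TAG at 33 → 18 nt; ATG at 30, stop TAG at 33 → 6 nt; ATG at 51, stop TAA at 63 → 15 nt.
Forward-strand max 24 nt; reverse-strand max 18 nt. The forward strand has the longer ORF.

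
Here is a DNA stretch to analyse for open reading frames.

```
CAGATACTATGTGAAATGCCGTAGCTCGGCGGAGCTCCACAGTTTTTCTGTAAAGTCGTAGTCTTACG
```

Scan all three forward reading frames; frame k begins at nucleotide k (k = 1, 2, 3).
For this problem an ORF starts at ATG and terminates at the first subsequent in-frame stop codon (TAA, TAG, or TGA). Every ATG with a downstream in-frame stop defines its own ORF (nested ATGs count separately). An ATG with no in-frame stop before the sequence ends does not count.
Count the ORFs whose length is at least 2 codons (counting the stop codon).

2

Frame 1: CAG ATA CTA TGT GAA ATG CCG TAG CTC GGC GGA GCT CCA CAG TTT TTC TGT AAA GTC GTA GTC TTA — ATG at 16, stop TAG at 22 → 9 nt.
Frame 2: AGA TAC TAT GTG AAA TGC CGT AGC TCG GCG GAG CTC CAC AGT TTT TCT GTA AAG TCG TAG TCT TAC — no ATG→stop ORF.
Frame 3: GAT ACT ATG TGA AAT GCC GTA GCT CGG CGG AGC TCC ACA GTT TTT CTG TAA AGT CGT AGT CTT ACG — ATG at 9, stop TGA at 12 → 6 nt.
ORFs ≥ 2 codons: frame 1 16–24 (3 codons), frame 3 9–14 (2 codons). Count = 2.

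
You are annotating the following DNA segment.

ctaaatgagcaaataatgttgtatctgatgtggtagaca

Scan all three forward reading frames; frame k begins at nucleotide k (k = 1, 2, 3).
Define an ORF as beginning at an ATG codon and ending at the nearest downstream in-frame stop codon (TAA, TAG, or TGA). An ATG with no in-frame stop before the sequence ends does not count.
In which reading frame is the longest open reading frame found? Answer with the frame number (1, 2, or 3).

1

Frame 1: CTA AAT GAG CAA ATA ATG TTG TAT CTG ATG TGG TAG ACA — ATG at 16, stop TAG at 34 → 21 nt; ATG at 28, stop TAG at 34 → 9 nt.
Frame 2: TAA ATG AGC AAA TAA TGT TGT ATC TGA TGT GGT AGA — ATG at 5, stop TAA at 14 → 12 nt.
Frame 3: AAA TGA GCA AAT AAT GTT GTA TCT GAT GTG GTA GAC — no ATG→stop ORF.
Longest ORF is 21 nt in frame 1 (positions 16–36).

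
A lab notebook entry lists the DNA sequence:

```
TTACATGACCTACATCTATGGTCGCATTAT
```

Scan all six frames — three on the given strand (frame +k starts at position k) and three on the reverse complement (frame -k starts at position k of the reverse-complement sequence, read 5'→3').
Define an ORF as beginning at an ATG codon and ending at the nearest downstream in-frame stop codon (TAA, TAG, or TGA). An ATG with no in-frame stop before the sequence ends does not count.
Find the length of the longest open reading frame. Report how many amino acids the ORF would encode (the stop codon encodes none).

Reverse complement (5'→3'): ATAATGCGACCATAGATGTAGGTCATGTAA
Frame +1: TTA CAT GAC CTA CAT CTA TGG TCG CAT TAT — no ATG→stop ORF.
Frame +2: TAC ATG ACC TAC ATC TAT GGT CGC ATT — no ATG→stop ORF.
Frame +3: ACA TGA CCT ACA TCT ATG GTC GCA TTA — no ATG→stop ORF.
Frame -1: ATA ATG CGA CCA TAG ATG TAG GTC ATG TAA — ATG at 4, stop TAG at 13 → 12 nt; ATG at 16, stop TAG at 19 → 6 nt; ATG at 25, stop TAA at 28 → 6 nt.
Frame -2: TAA TGC GAC CAT AGA TGT AGG TCA TGT — no ATG→stop ORF.
Frame -3: AAT GCG ACC ATA GAT GTA GGT CAT GTA — no ATG→stop ORF.
Longest: frame -1, positions 4–15, 12 nt = 4 codons = 3 aa. → 3 amino acids.

3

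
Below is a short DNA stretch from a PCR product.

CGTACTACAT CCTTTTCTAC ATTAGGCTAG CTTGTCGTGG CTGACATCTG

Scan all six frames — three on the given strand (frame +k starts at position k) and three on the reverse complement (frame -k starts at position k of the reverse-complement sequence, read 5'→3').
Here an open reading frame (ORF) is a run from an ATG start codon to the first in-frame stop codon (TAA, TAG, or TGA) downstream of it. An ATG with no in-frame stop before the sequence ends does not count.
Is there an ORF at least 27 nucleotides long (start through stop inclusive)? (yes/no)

no

Reverse complement (5'→3'): CAGATGTCAGCCACGACAAGCTAGCCTAATGTAGAAAAGGATGTAGTACG
Frame +1: CGT ACT ACA TCC TTT TCT ACA TTA GGC TAG CTT GTC GTG GCT GAC ATC — no ATG→stop ORF.
Frame +2: GTA CTA CAT CCT TTT CTA CAT TAG GCT AGC TTG TCG TGG CTG ACA TCT — no ATG→stop ORF.
Frame +3: TAC TAC ATC CTT TTC TAC ATT AGG CTA GCT TGT CGT GGC TGA CAT CTG — no ATG→stop ORF.
Frame -1: CAG ATG TCA GCC ACG ACA AGC TAG CCT AAT GTA GAA AAG GAT GTA GTA — ATG at 4, stop TAG at 22 → 21 nt.
Frame -2: AGA TGT CAG CCA CGA CAA GCT AGC CTA ATG TAG AAA AGG ATG TAG TAC — ATG at 29, stop TAG at 32 → 6 nt; ATG at 41, stop TAG at 44 → 6 nt.
Frame -3: GAT GTC AGC CAC GAC AAG CTA GCC TAA TGT AGA AAA GGA TGT AGT ACG — no ATG→stop ORF.
Largest ORF found is 21 nucleotides < 27, so no.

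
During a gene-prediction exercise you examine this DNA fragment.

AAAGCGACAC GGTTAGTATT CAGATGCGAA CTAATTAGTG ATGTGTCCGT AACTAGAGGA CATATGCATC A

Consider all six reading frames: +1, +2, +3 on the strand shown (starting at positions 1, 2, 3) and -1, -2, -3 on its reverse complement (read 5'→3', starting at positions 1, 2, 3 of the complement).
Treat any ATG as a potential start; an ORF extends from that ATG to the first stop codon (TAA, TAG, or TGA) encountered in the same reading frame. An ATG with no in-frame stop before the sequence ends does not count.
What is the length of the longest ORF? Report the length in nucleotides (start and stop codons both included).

39

Reverse complement (5'→3'): TGATGCATATGTCCTCTAGTTACGGACACATCACTAATTAGTTCGCATCTGAATACTAACCGTGTCGCTTT
Frame +1: AAA GCG ACA CGG TTA GTA TTC AGA TGC GAA CTA ATT AGT GAT GTG TCC GTA ACT AGA GGA CAT ATG CAT — no ATG→stop ORF.
Frame +2: AAG CGA CAC GGT TAG TAT TCA GAT GCG AAC TAA TTA GTG ATG TGT CCG TAA CTA GAG GAC ATA TGC ATC — ATG at 41, stop TAA at 50 → 12 nt.
Frame +3: AGC GAC ACG GTT AGT ATT CAG ATG CGA ACT AAT TAG TGA TGT GTC CGT AAC TAG AGG ACA TAT GCA TCA — ATG at 24, stop TAG at 36 → 15 nt.
Frame -1: TGA TGC ATA TGT CCT CTA GTT ACG GAC ACA TCA CTA ATT AGT TCG CAT CTG AAT ACT AAC CGT GTC GCT — no ATG→stop ORF.
Frame -2: GAT GCA TAT GTC CTC TAG TTA CGG ACA CAT CAC TAA TTA GTT CGC ATC TGA ATA CTA ACC GTG TCG CTT — no ATG→stop ORF.
Frame -3: ATG CAT ATG TCC TCT AGT TAC GGA CAC ATC ACT AAT TAG TTC GCA TCT GAA TAC TAA CCG TGT CGC TTT — ATG at 3, stop TAG at 39 → 39 nt; ATG at 9, stop TAG at 39 → 33 nt.
Longest: frame -3, positions 3–41, 39 nt = 13 codons = 12 aa. → 39 nucleotides.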